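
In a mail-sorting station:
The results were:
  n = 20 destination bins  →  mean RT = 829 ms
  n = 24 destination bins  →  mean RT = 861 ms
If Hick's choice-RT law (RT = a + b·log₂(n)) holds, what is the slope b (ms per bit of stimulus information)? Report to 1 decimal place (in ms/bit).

121.7 ms/bit

Slope: b = (861 − 829) / (log₂ 24 − log₂ 20) = 32/0.2630 = 121.657 ms/bit.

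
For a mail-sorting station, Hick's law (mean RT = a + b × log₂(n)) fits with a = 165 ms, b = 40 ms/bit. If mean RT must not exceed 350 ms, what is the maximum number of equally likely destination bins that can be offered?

40·log₂ n ≤ 350 − 165 = 185, giving log₂ n ≤ 4.6250 and n ≤ 24.675. The largest whole number is 24.

24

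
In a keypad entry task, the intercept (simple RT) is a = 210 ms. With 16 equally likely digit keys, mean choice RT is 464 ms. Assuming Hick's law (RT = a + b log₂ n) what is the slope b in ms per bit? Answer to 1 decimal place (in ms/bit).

16 alternatives carry log₂ 16 = 4 bits; the choice cost is 464 − 210 = 254 ms, so b = 254/4 = 63.500 ms/bit.

63.5 ms/bit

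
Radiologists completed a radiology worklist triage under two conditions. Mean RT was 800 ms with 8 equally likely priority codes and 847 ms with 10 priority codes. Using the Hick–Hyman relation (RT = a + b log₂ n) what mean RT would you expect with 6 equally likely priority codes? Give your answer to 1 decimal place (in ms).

739.4 ms

Solve the two-equation system in a and b:
  b = (847 − 800) / (log₂ 10 − log₂ 8) = 47 / (3.3219 − 3) = 145.995 ms/bit
  a = 800 − 145.995 × 3 = 362.014 ms
Then RT(6) = 362.014 + 145.995 × log₂ 6 = 362.014 + 145.995 × 2.5850 ≈ 739.406 ms.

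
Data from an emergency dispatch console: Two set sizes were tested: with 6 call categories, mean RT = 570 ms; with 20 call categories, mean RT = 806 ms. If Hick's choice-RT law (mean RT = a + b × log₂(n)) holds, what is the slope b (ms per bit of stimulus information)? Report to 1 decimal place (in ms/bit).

135.9 ms/bit

The slope on a log₂ axis is (806 − 570) / (4.3219 − 2.5850) = 135.869 ms/bit.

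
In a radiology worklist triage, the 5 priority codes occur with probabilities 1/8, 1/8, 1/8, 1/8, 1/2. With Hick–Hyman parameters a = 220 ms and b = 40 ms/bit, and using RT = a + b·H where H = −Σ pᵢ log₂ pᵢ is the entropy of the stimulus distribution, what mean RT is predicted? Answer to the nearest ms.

H = −Σ pᵢ log₂ pᵢ = 0.125·3 + 0.125·3 + 0.125·3 + 0.125·3 + 0.5·1 = 2.000 bits.
RT = 220 + 40 × 2.000 = 300.00 ms.

300 ms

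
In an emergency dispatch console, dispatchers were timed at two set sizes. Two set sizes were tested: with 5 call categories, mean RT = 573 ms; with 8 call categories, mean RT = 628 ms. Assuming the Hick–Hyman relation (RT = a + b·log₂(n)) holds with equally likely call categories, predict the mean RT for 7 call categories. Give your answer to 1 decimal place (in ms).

Solve the two-equation system in a and b:
  b = (628 − 573) / (log₂ 8 − log₂ 5) = 55 / (3 − 2.3219) = 81.112 ms/bit
  a = 573 − 81.112 × 2.3219 = 384.663 ms
Then RT(7) = 384.663 + 81.112 × log₂ 7 = 384.663 + 81.112 × 2.8074 ≈ 612.374 ms.

612.4 ms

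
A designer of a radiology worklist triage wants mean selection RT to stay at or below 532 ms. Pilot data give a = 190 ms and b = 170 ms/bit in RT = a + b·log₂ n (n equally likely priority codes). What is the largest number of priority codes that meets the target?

Information budget: (532 − 190)/170 = 2.0118 bits, so n ≤ 2^2.0118 = 4.033 → at most 4.

4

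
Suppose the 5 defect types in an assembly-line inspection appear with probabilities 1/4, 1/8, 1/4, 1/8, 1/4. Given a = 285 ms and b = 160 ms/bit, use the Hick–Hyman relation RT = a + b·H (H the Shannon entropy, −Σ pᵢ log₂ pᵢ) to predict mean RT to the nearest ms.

645 ms

Each term −pᵢ log₂ pᵢ: 0.25·2 + 0.125·3 + 0.25·2 + 0.125·3 + 0.25·2; summed, H = 2.250 bits.
Mean RT = a + bH = 285 + 160·2.250 = 645.00 ms.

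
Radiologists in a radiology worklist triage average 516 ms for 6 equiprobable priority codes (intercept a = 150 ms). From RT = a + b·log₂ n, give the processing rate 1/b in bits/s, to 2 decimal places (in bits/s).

7.06 bits/s

Choice component = 516 − 150 = 366 ms over log₂(6) = 2.5850 bits.
b = 366 / 2.5850 = 141.588 ms/bit, so 1/b = 7.063 bits/s.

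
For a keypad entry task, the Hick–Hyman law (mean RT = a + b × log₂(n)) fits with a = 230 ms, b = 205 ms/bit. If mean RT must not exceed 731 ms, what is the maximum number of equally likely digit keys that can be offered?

205·log₂ n ≤ 731 − 230 = 501, giving log₂ n ≤ 2.4439 and n ≤ 5.441. The largest whole number is 5.

5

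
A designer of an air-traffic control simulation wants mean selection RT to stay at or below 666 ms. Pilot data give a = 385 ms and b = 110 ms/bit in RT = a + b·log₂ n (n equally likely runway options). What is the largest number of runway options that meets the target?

Information budget: (666 − 385)/110 = 2.5545 bits, so n ≤ 2^2.5545 = 5.875 → at most 5.

5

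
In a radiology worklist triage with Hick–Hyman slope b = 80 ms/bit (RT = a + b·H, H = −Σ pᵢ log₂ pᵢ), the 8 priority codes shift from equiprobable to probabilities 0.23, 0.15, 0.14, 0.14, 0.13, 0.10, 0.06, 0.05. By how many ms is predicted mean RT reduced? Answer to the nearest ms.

11 ms

The RT saving is b·ΔH. Equiprobable H₀ = log₂(8) = 3.0000 bits; with the given probabilities H = 2.8669 bits.
b·(H₀ − H) = 80 × (3.0000 − 2.8669) = 10.65 ms.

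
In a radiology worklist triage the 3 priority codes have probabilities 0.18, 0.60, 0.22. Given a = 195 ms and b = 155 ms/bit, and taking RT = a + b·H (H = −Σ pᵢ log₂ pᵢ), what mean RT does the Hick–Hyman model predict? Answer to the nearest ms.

Entropy contributions −pᵢ log₂ pᵢ: 0.4453, 0.4422, 0.4806; sum H = 1.3681 bits.
RT = a + bH = 195 + 155·1.3681 = 407.05 ms.

407 ms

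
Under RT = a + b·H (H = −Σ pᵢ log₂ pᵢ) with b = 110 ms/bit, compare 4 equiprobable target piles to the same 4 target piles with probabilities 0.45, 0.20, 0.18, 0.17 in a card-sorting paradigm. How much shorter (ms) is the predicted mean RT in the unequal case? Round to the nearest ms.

15 ms

Equiprobable entropy H₀ = log₂ 4 = 2.0000 bits.
Skewed entropy H = −Σ pᵢ log₂ pᵢ = 1.8627 bits.
ΔRT = b·(H₀ − H) = 110 × 0.1373 = 15.11 ms.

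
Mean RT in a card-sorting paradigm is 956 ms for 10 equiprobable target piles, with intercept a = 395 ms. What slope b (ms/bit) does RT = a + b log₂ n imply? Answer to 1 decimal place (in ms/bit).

168.9 ms/bit

log₂(10) = 3.3219 bits.
b = (RT − a)/log₂ n = (956 − 395) / 3.3219 = 168.878 ms/bit.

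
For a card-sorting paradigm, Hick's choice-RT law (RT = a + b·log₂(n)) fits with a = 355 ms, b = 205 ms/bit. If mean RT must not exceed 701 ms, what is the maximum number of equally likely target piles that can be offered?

3

Set 355 + 205·log₂ n ≤ 701 → log₂ n ≤ (701 − 355)/205 = 1.6878.
So n ≤ 2^1.6878 = 3.222; the largest integer n is 3.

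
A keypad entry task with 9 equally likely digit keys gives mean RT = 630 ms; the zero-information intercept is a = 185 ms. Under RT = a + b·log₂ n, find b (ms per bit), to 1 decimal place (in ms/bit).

b = (630 − 185) / log₂(9) = 445 / 3.1699 = 140.382 ms/bit.

140.4 ms/bit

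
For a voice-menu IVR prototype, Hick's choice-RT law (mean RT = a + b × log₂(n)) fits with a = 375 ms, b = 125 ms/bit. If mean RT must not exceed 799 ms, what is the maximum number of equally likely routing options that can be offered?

125·log₂ n ≤ 799 − 375 = 424, giving log₂ n ≤ 3.3920 and n ≤ 10.498. The largest whole number is 10.

10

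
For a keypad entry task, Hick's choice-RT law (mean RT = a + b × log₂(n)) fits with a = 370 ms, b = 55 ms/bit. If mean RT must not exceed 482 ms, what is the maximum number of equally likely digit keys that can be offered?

55·log₂ n ≤ 482 − 370 = 112, giving log₂ n ≤ 2.0364 and n ≤ 4.102. The largest whole number is 4.

4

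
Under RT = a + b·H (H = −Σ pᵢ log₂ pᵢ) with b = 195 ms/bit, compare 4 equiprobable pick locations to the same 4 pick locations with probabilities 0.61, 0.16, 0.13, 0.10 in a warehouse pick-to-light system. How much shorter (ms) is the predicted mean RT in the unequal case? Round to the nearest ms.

The RT saving is b·ΔH. Equiprobable H₀ = log₂(4) = 2.0000 bits; with the given probabilities H = 1.5729 bits.
b·(H₀ − H) = 195 × (2.0000 − 1.5729) = 83.29 ms.

83 ms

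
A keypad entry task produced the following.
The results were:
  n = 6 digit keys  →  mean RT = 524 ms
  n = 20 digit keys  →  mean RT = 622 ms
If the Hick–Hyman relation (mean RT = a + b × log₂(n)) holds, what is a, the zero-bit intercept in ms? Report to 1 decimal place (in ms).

Slope: b = (622 − 524) / (log₂ 20 − log₂ 6) = 98/1.7370 = 56.420 ms/bit.
Intercept: a = 524 − 56.420·log₂(6) = 378.156 ms.

378.2 ms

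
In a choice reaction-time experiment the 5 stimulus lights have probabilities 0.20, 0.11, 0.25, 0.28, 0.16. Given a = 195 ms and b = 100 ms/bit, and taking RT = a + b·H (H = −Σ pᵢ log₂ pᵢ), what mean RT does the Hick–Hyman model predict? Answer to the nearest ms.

420 ms

H = 0.20·log₂(1/0.20) + 0.11·log₂(1/0.11) + 0.25·log₂(1/0.25) + 0.28·log₂(1/0.28) + 0.16·log₂(1/0.16) = 2.2519 bits.
RT = 195 + 100 × 2.2519 = 420.19 ms.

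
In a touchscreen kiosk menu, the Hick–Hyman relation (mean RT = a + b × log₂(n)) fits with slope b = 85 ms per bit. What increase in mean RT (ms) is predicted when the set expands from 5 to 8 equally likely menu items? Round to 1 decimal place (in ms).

57.6 ms

ΔRT = (a + b log₂ n₂) − (a + b log₂ n₁) = b·(log₂ n₂ − log₂ n₁).
log₂(8) − log₂(5) = 3 − 2.3219 = 0.6781.
ΔRT = 85 × 0.6781 = 57.636 ms.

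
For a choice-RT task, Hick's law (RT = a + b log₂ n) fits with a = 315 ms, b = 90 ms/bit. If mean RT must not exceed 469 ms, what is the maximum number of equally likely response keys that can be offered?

3

Set 315 + 90·log₂ n ≤ 469 → log₂ n ≤ (469 − 315)/90 = 1.7111.
So n ≤ 2^1.7111 = 3.274; the largest integer n is 3.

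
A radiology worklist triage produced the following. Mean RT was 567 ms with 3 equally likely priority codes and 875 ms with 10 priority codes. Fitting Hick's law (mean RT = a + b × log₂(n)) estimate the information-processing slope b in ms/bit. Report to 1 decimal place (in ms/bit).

Slope: b = (875 − 567) / (log₂ 10 − log₂ 3) = 308/1.7370 = 177.321 ms/bit.

177.3 ms/bit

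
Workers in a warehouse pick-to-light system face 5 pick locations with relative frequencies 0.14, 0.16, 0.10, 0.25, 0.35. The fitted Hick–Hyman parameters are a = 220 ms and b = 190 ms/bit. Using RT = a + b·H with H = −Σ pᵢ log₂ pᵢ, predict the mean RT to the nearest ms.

635 ms

H = 0.14·log₂(1/0.14) + 0.16·log₂(1/0.16) + 0.10·log₂(1/0.10) + 0.25·log₂(1/0.25) + 0.35·log₂(1/0.35) = 2.1824 bits.
RT = 220 + 190 × 2.1824 = 634.66 ms.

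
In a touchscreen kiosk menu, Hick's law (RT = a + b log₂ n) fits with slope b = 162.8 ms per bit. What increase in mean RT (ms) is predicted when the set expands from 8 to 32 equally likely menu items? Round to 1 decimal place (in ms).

325.6 ms

ΔRT = (a + b log₂ n₂) − (a + b log₂ n₁) = b·(log₂ n₂ − log₂ n₁).
log₂(32) − log₂(8) = log₂(32/8) = log₂(4) = 2.
ΔRT = 162.8 × 2.0000 = 325.600 ms.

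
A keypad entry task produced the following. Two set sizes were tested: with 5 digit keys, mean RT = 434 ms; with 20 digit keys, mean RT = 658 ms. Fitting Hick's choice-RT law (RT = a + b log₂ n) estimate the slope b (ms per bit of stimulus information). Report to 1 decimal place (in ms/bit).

The slope on a log₂ axis is (658 − 434) / (4.3219 − 2.3219) = 112.000 ms/bit.

112.0 ms/bit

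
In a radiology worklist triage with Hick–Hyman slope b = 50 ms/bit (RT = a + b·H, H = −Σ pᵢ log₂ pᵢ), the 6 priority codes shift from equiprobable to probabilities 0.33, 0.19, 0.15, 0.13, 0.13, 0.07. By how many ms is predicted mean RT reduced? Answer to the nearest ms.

8 ms

Equiprobable entropy H₀ = log₂ 6 = 2.5850 bits.
Skewed entropy H = −Σ pᵢ log₂ pᵢ = 2.4274 bits.
ΔRT = b·(H₀ − H) = 50 × 0.1575 = 7.88 ms.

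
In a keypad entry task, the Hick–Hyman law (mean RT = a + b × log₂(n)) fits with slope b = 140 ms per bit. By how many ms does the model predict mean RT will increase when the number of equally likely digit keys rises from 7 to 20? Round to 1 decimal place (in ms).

212.0 ms

The intercept a cancels: ΔRT = b·(log₂ n₂ − log₂ n₁) = b·log₂(n₂/n₁).
log₂(20) − log₂(7) = 4.3219 − 2.8074 = 1.5146.
ΔRT = 140 × 1.5146 = 212.040 ms.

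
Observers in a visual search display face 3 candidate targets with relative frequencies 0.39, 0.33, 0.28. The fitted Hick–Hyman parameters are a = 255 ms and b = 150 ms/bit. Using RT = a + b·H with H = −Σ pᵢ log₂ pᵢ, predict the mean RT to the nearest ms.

491 ms

H = 0.39·log₂(1/0.39) + 0.33·log₂(1/0.33) + 0.28·log₂(1/0.28) = 1.5718 bits.
RT = 255 + 150 × 1.5718 = 490.78 ms.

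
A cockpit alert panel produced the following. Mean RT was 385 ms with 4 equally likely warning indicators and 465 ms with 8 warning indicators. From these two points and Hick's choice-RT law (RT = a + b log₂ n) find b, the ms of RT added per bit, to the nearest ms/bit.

The slope on a log₂ axis is (465 − 385) / (3 − 2) = 80 ms/bit.

80 ms/bit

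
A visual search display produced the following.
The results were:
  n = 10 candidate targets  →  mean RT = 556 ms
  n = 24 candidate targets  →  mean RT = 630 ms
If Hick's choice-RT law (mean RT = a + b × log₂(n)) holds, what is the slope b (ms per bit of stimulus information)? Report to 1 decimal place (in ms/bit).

b = (RT₂ − RT₁)/(log₂ n₂ − log₂ n₁) = (630 − 556)/(4.5850 − 3.3219) = 58.589 ms/bit.

58.6 ms/bit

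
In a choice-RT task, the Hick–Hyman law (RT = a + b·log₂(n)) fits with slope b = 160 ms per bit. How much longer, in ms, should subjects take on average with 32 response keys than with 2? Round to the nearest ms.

640 ms

Only the slope matters, since a is common to both: ΔRT = b·log₂(n₂/n₁).
log₂(32) − log₂(2) = log₂(32/2) = log₂(16) = 4.
ΔRT = 160 × 4.0000 = 640.000 ms.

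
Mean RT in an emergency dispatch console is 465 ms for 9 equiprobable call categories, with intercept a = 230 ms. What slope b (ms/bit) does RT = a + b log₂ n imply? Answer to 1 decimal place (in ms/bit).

74.1 ms/bit

log₂(9) = 3.1699 bits.
b = (RT − a)/log₂ n = (465 − 230) / 3.1699 = 74.134 ms/bit.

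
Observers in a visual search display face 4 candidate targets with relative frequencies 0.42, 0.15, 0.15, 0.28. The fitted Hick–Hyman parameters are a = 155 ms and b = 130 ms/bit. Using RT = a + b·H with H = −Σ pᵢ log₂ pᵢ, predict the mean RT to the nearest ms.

H = 0.42·log₂(1/0.42) + 0.15·log₂(1/0.15) + 0.15·log₂(1/0.15) + 0.28·log₂(1/0.28) = 1.8610 bits.
RT = 155 + 130 × 1.8610 = 396.92 ms.

397 ms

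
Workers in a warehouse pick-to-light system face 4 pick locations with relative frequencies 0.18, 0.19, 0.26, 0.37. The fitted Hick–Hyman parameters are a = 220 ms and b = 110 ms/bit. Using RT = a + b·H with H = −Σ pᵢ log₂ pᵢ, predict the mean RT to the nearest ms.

Entropy contributions −pᵢ log₂ pᵢ: 0.4453, 0.4552, 0.5053, 0.5307; sum H = 1.9366 bits.
RT = a + bH = 220 + 110·1.9366 = 433.02 ms.

433 ms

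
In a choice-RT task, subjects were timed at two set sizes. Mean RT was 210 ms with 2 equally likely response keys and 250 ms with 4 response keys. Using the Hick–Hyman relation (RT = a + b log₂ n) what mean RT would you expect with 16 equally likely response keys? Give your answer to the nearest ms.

RT is linear in log₂ n, so two points fix the line:
  b = (250 − 210) / (log₂ 4 − log₂ 2) = 40 / (2 − 1) = 40 ms/bit
  a = 210 − 40 × 1 = 170 ms
Then RT(16) = 170 + 40 × log₂ 16 = 170 + 40 × 4 ≈ 330.000 ms.

330 ms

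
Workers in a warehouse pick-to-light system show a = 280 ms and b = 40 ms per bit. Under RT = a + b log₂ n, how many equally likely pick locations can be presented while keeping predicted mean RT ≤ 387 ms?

40·log₂ n ≤ 387 − 280 = 107, giving log₂ n ≤ 2.6750 and n ≤ 6.386. The largest whole number is 6.

6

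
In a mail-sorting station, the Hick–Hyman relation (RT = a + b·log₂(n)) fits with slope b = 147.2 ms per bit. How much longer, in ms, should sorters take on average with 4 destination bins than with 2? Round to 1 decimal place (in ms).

147.2 ms

ΔRT = (a + b log₂ n₂) − (a + b log₂ n₁) = b·(log₂ n₂ − log₂ n₁).
log₂(4) − log₂(2) = log₂(4/2) = log₂(2) = 1.
ΔRT = 147.2 × 1.0000 = 147.200 ms.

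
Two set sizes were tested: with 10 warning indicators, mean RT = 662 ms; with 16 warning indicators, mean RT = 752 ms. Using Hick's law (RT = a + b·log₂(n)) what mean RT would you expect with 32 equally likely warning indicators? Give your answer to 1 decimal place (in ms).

Solve the two-equation system in a and b:
  b = (752 − 662) / (log₂ 16 − log₂ 10) = 90 / (4 − 3.3219) = 132.729 ms/bit
  a = 662 − 132.729 × 3.3219 = 221.083 ms
Then RT(32) = 221.083 + 132.729 × log₂ 32 = 221.083 + 132.729 × 5 ≈ 884.729 ms.

884.7 ms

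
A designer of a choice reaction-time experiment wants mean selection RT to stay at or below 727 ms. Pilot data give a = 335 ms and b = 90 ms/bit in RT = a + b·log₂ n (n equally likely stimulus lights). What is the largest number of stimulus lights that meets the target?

20

Information budget: (727 − 335)/90 = 4.3556 bits, so n ≤ 2^4.3556 = 20.472 → at most 20.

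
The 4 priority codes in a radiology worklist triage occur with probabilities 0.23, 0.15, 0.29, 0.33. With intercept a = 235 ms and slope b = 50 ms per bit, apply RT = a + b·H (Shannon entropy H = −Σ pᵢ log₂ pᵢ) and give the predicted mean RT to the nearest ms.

Entropy contributions −pᵢ log₂ pᵢ: 0.4877, 0.4105, 0.5179, 0.5278; sum H = 1.9439 bits.
RT = a + bH = 235 + 50·1.9439 = 332.20 ms.

332 ms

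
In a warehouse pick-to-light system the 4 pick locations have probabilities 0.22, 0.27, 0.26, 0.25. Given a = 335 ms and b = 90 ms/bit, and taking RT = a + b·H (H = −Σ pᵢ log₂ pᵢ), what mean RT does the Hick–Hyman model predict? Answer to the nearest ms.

Entropy contributions −pᵢ log₂ pᵢ: 0.4806, 0.5100, 0.5053, 0.5000; sum H = 1.9959 bits.
RT = a + bH = 335 + 90·1.9959 = 514.63 ms.

515 ms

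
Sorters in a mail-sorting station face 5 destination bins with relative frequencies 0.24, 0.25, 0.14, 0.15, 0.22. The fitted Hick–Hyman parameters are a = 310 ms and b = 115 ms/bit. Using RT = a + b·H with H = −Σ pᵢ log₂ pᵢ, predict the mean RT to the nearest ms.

572 ms

H = 0.24·log₂(1/0.24) + 0.25·log₂(1/0.25) + 0.14·log₂(1/0.14) + 0.15·log₂(1/0.15) + 0.22·log₂(1/0.22) = 2.2824 bits.
RT = 310 + 115 × 2.2824 = 572.47 ms.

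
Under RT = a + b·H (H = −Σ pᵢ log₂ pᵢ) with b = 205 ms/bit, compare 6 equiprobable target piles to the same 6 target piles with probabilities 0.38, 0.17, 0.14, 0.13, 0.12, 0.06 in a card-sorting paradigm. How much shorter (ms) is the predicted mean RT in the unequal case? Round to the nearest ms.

47 ms

Equiprobable entropy H₀ = log₂ 6 = 2.5850 bits.
Skewed entropy H = −Σ pᵢ log₂ pᵢ = 2.3554 bits.
ΔRT = b·(H₀ − H) = 205 × 0.2296 = 47.06 ms.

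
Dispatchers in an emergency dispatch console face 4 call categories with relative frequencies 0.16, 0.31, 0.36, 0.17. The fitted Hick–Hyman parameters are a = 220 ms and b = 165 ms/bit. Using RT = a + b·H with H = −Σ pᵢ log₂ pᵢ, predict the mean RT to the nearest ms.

Entropy contributions −pᵢ log₂ pᵢ: 0.4230, 0.5238, 0.5306, 0.4346; sum H = 1.9120 bits.
RT = a + bH = 220 + 165·1.9120 = 535.48 ms.

535 ms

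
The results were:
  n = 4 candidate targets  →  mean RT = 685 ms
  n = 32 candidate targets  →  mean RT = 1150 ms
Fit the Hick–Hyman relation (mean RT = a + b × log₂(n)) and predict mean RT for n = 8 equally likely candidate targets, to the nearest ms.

840 ms

Solve the two-equation system in a and b:
  b = (1150 − 685) / (log₂ 32 − log₂ 4) = 465 / (5 − 2) = 155 ms/bit
  a = 685 − 155 × 2 = 375 ms
Then RT(8) = 375 + 155 × log₂ 8 = 375 + 155 × 3 ≈ 840.000 ms.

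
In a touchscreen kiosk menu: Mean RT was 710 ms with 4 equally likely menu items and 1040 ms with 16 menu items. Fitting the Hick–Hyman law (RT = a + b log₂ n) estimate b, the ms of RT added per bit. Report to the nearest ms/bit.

b = (RT₂ − RT₁)/(log₂ n₂ − log₂ n₁) = (1040 − 710)/(4 − 2) = 165 ms/bit.

165 ms/bit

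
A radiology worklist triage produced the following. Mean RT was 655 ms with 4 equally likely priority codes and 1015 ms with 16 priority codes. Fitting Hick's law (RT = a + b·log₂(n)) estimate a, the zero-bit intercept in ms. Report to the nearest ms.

Slope: b = (1015 − 655) / (log₂ 16 − log₂ 4) = 360/2.0000 = 180 ms/bit.
Intercept: a = 655 − 180·log₂(4) = 295.000 ms.

295 ms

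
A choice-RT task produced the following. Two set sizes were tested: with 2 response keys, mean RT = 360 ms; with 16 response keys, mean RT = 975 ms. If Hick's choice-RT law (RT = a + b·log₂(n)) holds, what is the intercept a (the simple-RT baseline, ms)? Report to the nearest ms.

155 ms

Slope: b = (975 − 360) / (log₂ 16 − log₂ 2) = 615/3.0000 = 205 ms/bit.
Intercept: a = 360 − 205·log₂(2) = 155.000 ms.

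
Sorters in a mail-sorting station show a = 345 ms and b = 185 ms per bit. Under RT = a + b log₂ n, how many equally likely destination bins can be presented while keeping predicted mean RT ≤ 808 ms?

185·log₂ n ≤ 808 − 345 = 463, giving log₂ n ≤ 2.5027 and n ≤ 5.667. The largest whole number is 5.

5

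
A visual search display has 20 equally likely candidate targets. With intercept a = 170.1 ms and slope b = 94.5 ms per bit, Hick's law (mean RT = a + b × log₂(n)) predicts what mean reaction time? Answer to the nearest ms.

log₂(20) = 4.3219 bits, so RT = 170.1 + 94.5 × 4.3219 ≈ 578.522 ms.

579 ms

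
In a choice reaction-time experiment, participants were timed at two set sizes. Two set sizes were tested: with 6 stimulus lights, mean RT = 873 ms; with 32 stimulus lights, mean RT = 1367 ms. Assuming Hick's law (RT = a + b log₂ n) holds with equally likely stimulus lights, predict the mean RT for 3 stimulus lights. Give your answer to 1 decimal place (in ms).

Solve the two-equation system in a and b:
  b = (1367 − 873) / (log₂ 32 − log₂ 6) = 494 / (5 − 2.5850) = 204.552 ms/bit
  a = 873 − 204.552 × 2.5850 = 344.242 ms
Then RT(3) = 344.242 + 204.552 × log₂ 3 = 344.242 + 204.552 × 1.5850 ≈ 668.448 ms.

668.4 ms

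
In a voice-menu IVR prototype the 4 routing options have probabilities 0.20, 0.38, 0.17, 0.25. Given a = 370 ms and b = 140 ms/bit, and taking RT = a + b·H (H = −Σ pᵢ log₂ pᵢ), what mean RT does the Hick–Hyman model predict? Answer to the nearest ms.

Entropy contributions −pᵢ log₂ pᵢ: 0.4644, 0.5305, 0.4346, 0.5000; sum H = 1.9294 bits.
RT = a + bH = 370 + 140·1.9294 = 640.12 ms.

640 ms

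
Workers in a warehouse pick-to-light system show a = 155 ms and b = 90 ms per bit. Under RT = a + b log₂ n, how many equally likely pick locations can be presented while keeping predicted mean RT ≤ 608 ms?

32

Information budget: (608 − 155)/90 = 5.0333 bits, so n ≤ 2^5.0333 = 32.748 → at most 32.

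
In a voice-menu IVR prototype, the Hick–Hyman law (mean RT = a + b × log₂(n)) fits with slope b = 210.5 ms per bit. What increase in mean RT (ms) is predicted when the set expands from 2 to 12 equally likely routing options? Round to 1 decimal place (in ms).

The intercept a cancels: ΔRT = b·(log₂ n₂ − log₂ n₁) = b·log₂(n₂/n₁).
log₂(12) − log₂(2) = 3.5850 − 1 = 2.5850.
ΔRT = 210.5 × 2.5850 = 544.135 ms.

544.1 ms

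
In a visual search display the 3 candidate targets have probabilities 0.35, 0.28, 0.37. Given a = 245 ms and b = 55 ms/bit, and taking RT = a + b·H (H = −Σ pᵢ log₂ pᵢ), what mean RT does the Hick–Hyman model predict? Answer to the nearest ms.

Entropy contributions −pᵢ log₂ pᵢ: 0.5301, 0.5142, 0.5307; sum H = 1.5751 bits.
RT = a + bH = 245 + 55·1.5751 = 331.63 ms.

332 ms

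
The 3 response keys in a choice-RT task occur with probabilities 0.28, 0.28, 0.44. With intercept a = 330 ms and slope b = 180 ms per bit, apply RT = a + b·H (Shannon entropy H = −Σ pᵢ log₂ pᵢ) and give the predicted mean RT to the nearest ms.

H = 0.28·log₂(1/0.28) + 0.28·log₂(1/0.28) + 0.44·log₂(1/0.44) = 1.5496 bits.
RT = 330 + 180 × 1.5496 = 608.93 ms.

609 ms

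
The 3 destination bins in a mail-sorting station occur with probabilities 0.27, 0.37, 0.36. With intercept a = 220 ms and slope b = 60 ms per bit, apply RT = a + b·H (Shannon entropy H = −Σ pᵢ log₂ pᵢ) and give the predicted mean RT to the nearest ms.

314 ms

Entropy contributions −pᵢ log₂ pᵢ: 0.5100, 0.5307, 0.5306; sum H = 1.5714 bits.
RT = a + bH = 220 + 60·1.5714 = 314.28 ms.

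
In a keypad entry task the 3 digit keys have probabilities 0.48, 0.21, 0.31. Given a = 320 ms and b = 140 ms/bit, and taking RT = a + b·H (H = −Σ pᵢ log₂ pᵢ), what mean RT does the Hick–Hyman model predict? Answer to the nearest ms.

H = 0.48·log₂(1/0.48) + 0.21·log₂(1/0.21) + 0.31·log₂(1/0.31) = 1.5049 bits.
RT = 320 + 140 × 1.5049 = 530.68 ms.

531 ms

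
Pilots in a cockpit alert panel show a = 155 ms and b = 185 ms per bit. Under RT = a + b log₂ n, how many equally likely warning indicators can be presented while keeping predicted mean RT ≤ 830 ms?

Set 155 + 185·log₂ n ≤ 830 → log₂ n ≤ (830 − 155)/185 = 3.6486.
So n ≤ 2^3.6486 = 12.542; the largest integer n is 12.

12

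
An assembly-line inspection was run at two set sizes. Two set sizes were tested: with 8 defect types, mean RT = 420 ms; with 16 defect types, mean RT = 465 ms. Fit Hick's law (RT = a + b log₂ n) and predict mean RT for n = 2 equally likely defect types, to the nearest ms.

330 ms

With log₂ n on the abscissa the relation is linear; from the two conditions:
  b = (465 − 420) / (log₂ 16 − log₂ 8) = 45 / (4 − 3) = 45 ms/bit
  a = 420 − 45 × 3 = 285 ms
Then RT(2) = 285 + 45 × log₂ 2 = 285 + 45 × 1 ≈ 330.000 ms.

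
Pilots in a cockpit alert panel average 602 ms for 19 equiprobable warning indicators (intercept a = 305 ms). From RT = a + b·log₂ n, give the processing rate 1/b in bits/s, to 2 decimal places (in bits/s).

b = (602 − 305)/log₂ 19 = 297/4.2479 = 69.916 ms per bit = 0.06992 s/bit; the reciprocal is 14.303 bits/s.

14.30 bits/s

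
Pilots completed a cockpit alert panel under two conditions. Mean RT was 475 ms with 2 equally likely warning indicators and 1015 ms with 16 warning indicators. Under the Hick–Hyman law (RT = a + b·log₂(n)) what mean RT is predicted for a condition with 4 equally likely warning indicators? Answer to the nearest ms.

655 ms

With log₂ n on the abscissa the relation is linear; from the two conditions:
  b = (1015 − 475) / (log₂ 16 − log₂ 2) = 540 / (4 − 1) = 180 ms/bit
  a = 475 − 180 × 1 = 295 ms
Then RT(4) = 295 + 180 × log₂ 4 = 295 + 180 × 2 ≈ 655.000 ms.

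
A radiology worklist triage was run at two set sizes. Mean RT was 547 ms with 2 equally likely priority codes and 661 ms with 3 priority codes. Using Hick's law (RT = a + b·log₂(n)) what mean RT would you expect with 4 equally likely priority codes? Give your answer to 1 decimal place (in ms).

741.9 ms

With log₂ n on the abscissa the relation is linear; from the two conditions:
  b = (661 − 547) / (log₂ 3 − log₂ 2) = 114 / (1.5850 − 1) = 194.884 ms/bit
  a = 547 − 194.884 × 1 = 352.116 ms
Then RT(4) = 352.116 + 194.884 × log₂ 4 = 352.116 + 194.884 × 2 ≈ 741.884 ms.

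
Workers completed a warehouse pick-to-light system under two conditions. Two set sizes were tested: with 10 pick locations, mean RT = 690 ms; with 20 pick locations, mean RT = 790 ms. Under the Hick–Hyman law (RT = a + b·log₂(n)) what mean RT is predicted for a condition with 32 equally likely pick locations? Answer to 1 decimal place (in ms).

Fit slope and intercept:
  b = (790 − 690) / (log₂ 20 − log₂ 10) = 100 / (4.3219 − 3.3219) = 100.000 ms/bit
  a = 690 − 100.000 × 3.3219 = 357.807 ms
Then RT(32) = 357.807 + 100.000 × log₂ 32 = 357.807 + 100.000 × 5 ≈ 857.807 ms.

857.8 ms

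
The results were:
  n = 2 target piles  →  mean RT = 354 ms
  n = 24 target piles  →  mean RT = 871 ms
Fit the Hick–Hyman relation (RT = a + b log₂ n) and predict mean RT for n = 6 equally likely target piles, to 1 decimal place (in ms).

582.6 ms

Fit slope and intercept:
  b = (871 − 354) / (log₂ 24 − log₂ 2) = 517 / (4.5850 − 1) = 144.214 ms/bit
  a = 354 − 144.214 × 1 = 209.786 ms
Then RT(6) = 209.786 + 144.214 × log₂ 6 = 209.786 + 144.214 × 2.5850 ≈ 582.573 ms.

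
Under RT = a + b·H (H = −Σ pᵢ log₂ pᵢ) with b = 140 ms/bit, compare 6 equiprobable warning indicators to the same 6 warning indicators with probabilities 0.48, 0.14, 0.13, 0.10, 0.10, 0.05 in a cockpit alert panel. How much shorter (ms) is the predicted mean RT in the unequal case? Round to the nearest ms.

Equiprobable entropy H₀ = log₂ 6 = 2.5850 bits.
Skewed entropy H = −Σ pᵢ log₂ pᵢ = 2.1685 bits.
ΔRT = b·(H₀ − H) = 140 × 0.4165 = 58.30 ms.

58 ms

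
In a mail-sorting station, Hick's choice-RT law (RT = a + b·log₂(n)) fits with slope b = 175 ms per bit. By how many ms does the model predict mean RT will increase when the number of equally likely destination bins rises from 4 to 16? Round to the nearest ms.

350 ms

The intercept a cancels: ΔRT = b·(log₂ n₂ − log₂ n₁) = b·log₂(n₂/n₁).
log₂(16) − log₂(4) = log₂(16/4) = log₂(4) = 2.
ΔRT = 175 × 2.0000 = 350.000 ms.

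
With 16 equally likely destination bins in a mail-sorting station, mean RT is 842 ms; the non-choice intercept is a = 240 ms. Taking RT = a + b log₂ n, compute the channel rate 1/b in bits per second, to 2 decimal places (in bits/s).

6.64 bits/s

b = (842 − 240)/log₂ 16 = 602/4 = 150.500 ms per bit = 0.15050 s/bit; the reciprocal is 6.645 bits/s.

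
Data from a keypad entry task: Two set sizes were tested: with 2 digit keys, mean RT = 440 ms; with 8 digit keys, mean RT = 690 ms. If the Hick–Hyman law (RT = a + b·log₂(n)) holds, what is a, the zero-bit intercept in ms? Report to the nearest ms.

315 ms

b = (RT₂ − RT₁)/(log₂ n₂ − log₂ n₁) = (690 − 440)/(3 − 1) = 125 ms/bit.
a = RT₁ − b·log₂ n₁ = 440 − 125 × 1 = 315.000 ms.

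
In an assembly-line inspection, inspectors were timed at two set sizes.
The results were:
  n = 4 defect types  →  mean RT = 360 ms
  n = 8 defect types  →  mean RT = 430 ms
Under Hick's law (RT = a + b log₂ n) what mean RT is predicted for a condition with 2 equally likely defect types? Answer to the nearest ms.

290 ms

Fit slope and intercept:
  b = (430 − 360) / (log₂ 8 − log₂ 4) = 70 / (3 − 2) = 70 ms/bit
  a = 360 − 70 × 2 = 220 ms
Then RT(2) = 220 + 70 × log₂ 2 = 220 + 70 × 1 ≈ 290.000 ms.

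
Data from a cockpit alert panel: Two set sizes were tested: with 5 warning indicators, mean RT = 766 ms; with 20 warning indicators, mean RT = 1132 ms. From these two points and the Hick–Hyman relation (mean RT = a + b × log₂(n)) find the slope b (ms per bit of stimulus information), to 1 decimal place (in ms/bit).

The slope on a log₂ axis is (1132 − 766) / (4.3219 − 2.3219) = 183.000 ms/bit.

183.0 ms/bit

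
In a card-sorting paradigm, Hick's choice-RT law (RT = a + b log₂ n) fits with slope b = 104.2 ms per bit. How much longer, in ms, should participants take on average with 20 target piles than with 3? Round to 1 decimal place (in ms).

285.2 ms

ΔRT = (a + b log₂ n₂) − (a + b log₂ n₁) = b·(log₂ n₂ − log₂ n₁).
log₂(20) − log₂(3) = 4.3219 − 1.5850 = 2.7370.
ΔRT = 104.2 × 2.7370 = 285.192 ms.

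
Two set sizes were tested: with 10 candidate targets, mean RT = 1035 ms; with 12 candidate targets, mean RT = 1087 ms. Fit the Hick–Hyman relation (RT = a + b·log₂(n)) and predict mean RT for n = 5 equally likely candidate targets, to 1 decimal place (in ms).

RT is linear in log₂ n, so two points fix the line:
  b = (1087 − 1035) / (log₂ 12 − log₂ 10) = 52 / (3.5850 − 3.3219) = 197.693 ms/bit
  a = 1035 − 197.693 × 3.3219 = 378.279 ms
Then RT(5) = 378.279 + 197.693 × log₂ 5 = 378.279 + 197.693 × 2.3219 ≈ 837.307 ms.

837.3 ms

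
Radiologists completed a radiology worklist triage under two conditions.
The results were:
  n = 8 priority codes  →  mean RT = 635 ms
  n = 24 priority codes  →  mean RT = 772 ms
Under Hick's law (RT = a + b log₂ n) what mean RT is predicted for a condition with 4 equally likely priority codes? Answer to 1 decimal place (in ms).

548.6 ms

Solve the two-equation system in a and b:
  b = (772 − 635) / (log₂ 24 − log₂ 8) = 137 / (4.5850 − 3) = 86.437 ms/bit
  a = 635 − 86.437 × 3 = 375.688 ms
Then RT(4) = 375.688 + 86.437 × log₂ 4 = 375.688 + 86.437 × 2 ≈ 548.563 ms.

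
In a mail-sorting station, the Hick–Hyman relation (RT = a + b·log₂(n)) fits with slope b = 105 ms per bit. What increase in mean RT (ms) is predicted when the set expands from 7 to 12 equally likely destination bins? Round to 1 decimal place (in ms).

Only the slope matters, since a is common to both: ΔRT = b·log₂(n₂/n₁).
log₂(12) − log₂(7) = 3.5850 − 2.8074 = 0.7776.
ΔRT = 105 × 0.7776 = 81.649 ms.

81.6 ms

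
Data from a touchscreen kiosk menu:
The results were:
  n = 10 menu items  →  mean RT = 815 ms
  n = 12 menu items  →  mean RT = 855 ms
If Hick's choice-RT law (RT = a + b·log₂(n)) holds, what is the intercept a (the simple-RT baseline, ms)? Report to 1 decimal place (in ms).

309.8 ms

The slope on a log₂ axis is (855 − 815) / (3.5850 − 3.3219) = 152.071 ms/bit.
a = RT₁ − b·log₂ n₁ = 815 − 152.071 × 3.3219 = 309.830 ms.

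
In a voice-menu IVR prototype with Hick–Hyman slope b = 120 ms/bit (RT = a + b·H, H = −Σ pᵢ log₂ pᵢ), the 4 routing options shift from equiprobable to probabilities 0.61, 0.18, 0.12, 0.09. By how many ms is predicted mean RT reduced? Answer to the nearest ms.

The RT saving is b·ΔH. Equiprobable H₀ = log₂(4) = 2.0000 bits; with the given probabilities H = 1.5600 bits.
b·(H₀ − H) = 120 × (2.0000 − 1.5600) = 52.80 ms.

53 ms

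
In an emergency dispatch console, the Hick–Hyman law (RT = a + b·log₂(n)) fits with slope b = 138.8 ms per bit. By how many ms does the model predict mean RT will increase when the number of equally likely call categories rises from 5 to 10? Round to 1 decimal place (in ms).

138.8 ms

ΔRT = (a + b log₂ n₂) − (a + b log₂ n₁) = b·(log₂ n₂ − log₂ n₁).
log₂(10) − log₂(5) = log₂(10/5) = log₂(2) = 1.
ΔRT = 138.8 × 1.0000 = 138.800 ms.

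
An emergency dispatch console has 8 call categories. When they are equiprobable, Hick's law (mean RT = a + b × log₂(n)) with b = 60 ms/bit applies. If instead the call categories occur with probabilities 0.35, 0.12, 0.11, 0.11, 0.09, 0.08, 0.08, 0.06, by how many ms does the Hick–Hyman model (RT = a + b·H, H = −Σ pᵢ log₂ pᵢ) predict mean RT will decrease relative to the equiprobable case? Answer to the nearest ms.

Equiprobable entropy H₀ = log₂ 8 = 3.0000 bits.
Skewed entropy H = −Σ pᵢ log₂ pᵢ = 2.7369 bits.
ΔRT = b·(H₀ − H) = 60 × 0.2631 = 15.78 ms.

16 ms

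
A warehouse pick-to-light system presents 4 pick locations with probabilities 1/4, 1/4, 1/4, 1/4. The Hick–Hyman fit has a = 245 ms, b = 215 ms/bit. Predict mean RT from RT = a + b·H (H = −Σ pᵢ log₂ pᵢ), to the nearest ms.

Each term −pᵢ log₂ pᵢ: 0.25·2 + 0.25·2 + 0.25·2 + 0.25·2; summed, H = 2.000 bits.
Mean RT = a + bH = 245 + 215·2.000 = 675.00 ms.

675 ms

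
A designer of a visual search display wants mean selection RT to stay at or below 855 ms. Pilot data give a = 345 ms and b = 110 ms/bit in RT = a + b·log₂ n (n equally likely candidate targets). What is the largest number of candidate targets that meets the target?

24

Information budget: (855 − 345)/110 = 4.6364 bits, so n ≤ 2^4.6364 = 24.871 → at most 24.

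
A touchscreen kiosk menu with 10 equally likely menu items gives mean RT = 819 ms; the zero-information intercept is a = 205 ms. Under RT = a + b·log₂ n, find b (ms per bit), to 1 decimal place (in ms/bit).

b = (819 − 205) / log₂(10) = 614 / 3.3219 = 184.832 ms/bit.

184.8 ms/bit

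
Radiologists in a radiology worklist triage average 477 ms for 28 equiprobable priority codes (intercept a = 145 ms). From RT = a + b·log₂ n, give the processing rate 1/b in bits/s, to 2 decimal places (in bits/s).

14.48 bits/s

b = (477 − 145)/log₂ 28 = 332/4.8074 = 69.061 ms per bit = 0.06906 s/bit; the reciprocal is 14.480 bits/s.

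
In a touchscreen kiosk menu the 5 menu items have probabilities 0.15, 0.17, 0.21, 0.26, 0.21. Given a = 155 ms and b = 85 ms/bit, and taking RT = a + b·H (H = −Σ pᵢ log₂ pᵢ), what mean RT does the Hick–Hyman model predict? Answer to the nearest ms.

Entropy contributions −pᵢ log₂ pᵢ: 0.4105, 0.4346, 0.4728, 0.5053, 0.4728; sum H = 2.2961 bits.
RT = a + bH = 155 + 85·2.2961 = 350.17 ms.

350 ms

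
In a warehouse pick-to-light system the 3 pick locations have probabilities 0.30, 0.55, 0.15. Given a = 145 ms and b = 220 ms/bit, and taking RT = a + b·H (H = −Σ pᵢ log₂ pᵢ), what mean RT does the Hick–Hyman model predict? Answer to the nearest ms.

Entropy contributions −pᵢ log₂ pᵢ: 0.5211, 0.4744, 0.4105; sum H = 1.4060 bits.
RT = a + bH = 145 + 220·1.4060 = 454.32 ms.

454 ms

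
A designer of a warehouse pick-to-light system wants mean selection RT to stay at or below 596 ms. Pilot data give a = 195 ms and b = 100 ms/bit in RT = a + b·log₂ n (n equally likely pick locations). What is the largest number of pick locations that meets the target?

100·log₂ n ≤ 596 − 195 = 401, giving log₂ n ≤ 4.0100 and n ≤ 16.111. The largest whole number is 16.

16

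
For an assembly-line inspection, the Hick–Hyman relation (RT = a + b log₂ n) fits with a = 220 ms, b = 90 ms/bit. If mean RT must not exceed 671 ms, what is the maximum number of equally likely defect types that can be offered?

Set 220 + 90·log₂ n ≤ 671 → log₂ n ≤ (671 − 220)/90 = 5.0111.
So n ≤ 2^5.0111 = 32.247; the largest integer n is 32.

32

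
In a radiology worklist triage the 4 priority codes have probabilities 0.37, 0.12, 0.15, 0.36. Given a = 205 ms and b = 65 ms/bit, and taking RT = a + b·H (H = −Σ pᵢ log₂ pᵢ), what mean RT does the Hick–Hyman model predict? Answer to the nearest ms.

H = 0.37·log₂(1/0.37) + 0.12·log₂(1/0.12) + 0.15·log₂(1/0.15) + 0.36·log₂(1/0.36) = 1.8390 bits.
RT = 205 + 65 × 1.8390 = 324.53 ms.

325 ms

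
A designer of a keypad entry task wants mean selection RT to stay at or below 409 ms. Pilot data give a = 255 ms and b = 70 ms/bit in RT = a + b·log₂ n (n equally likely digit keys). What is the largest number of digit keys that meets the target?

Information budget: (409 − 255)/70 = 2.2000 bits, so n ≤ 2^2.2000 = 4.595 → at most 4.

4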